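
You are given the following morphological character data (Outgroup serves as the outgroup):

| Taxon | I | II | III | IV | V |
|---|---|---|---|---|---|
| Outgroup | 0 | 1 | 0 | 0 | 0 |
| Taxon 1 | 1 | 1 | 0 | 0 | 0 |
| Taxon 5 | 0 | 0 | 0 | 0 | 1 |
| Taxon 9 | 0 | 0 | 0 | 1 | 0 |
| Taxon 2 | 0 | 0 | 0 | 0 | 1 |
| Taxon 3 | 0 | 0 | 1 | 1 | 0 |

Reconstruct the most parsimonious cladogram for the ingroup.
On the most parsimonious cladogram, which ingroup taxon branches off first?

Taxon 1

Character polarity is set by the outgroup: the derived state is whichever differs from the outgroup's state, so for II the derived state is '0', and for the remaining characters it is '1'.
I: derived state '1' in Taxon 1 only — an autapomorphy, so it tells us nothing about relationships among taxa.
II (derived state '0') is shared by Taxon 2, Taxon 3, Taxon 5, and Taxon 9 — a synapomorphy uniting that clade.
III: derived state '1' in Taxon 3 only — an autapomorphy, so it tells us nothing about relationships among taxa.
Only Taxon 3 and Taxon 9 show the derived state '1' for IV, supporting them as a clade.
Only Taxon 2 and Taxon 5 show the derived state '1' for V, supporting them as a clade.
Most parsimonious ingroup topology: (Taxon 1,((Taxon 5,Taxon 2),(Taxon 9,Taxon 3))).
Taxon 1 is sister to the clade containing all other ingroup taxa, so it is the earliest-diverging (most basal) ingroup lineage.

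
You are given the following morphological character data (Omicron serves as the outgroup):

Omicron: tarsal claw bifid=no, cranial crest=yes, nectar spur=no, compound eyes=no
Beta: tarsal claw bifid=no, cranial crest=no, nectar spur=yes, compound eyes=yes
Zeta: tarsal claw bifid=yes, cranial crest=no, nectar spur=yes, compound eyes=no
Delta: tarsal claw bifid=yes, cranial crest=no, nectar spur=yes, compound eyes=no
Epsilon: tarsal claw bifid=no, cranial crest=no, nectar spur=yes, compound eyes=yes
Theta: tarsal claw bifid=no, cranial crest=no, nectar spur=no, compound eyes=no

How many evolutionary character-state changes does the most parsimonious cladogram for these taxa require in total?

4

Character polarity is set by the outgroup: the derived state is whichever differs from the outgroup's state, so for cranial crest the derived state is 'no', and for the remaining characters it is 'yes'.
tarsal claw bifid (derived state 'yes') is shared by Delta and Zeta — a synapomorphy uniting that clade.
cranial crest (derived state 'no') is shared by all ingroup taxa — unites the whole ingroup.
nectar spur (derived state 'yes') is shared by Beta, Delta, Epsilon, and Zeta — a synapomorphy uniting that clade.
Only Beta and Epsilon show the derived state 'yes' for compound eyes, supporting them as a clade.
Most parsimonious ingroup topology: (((Beta,Epsilon),(Zeta,Delta)),Theta).
Changes per character on this tree: tarsal claw bifid: 1; cranial crest: 1; nectar spur: 1; compound eyes: 1.
Total = 4.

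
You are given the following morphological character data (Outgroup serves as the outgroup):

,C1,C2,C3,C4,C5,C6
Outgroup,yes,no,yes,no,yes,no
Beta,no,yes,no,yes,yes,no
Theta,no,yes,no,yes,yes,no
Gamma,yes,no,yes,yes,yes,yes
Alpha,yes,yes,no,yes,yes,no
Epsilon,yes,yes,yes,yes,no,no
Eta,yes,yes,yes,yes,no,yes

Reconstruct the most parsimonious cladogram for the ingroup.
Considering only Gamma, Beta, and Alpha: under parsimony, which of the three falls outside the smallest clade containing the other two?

Gamma

Character polarity is set by the outgroup: the derived state is whichever differs from the outgroup's state, so for C1, C3, C5 the derived state is 'no', and for the remaining characters it is 'yes'.
C1 (derived state 'no') is shared by Beta and Theta — a synapomorphy uniting that clade.
Only Alpha, Beta, Epsilon, Eta, and Theta show the derived state 'yes' for C2, supporting them as a clade.
Only Alpha, Beta, and Theta show the derived state 'no' for C3, supporting them as a clade.
C4 (derived state 'yes') is shared by all ingroup taxa — unites the whole ingroup.
Only Epsilon and Eta show the derived state 'no' for C5, supporting them as a clade.
C6 (state 'yes') occurs in Eta and Gamma but conflicts with the nesting implied by the other characters — most parsimoniously interpreted as homoplasy.
Most parsimonious ingroup topology: ((((Beta,Theta),Alpha),(Epsilon,Eta)),Gamma).
Alpha and Beta share a more recent common ancestor with each other than either does with Gamma, so Gamma is the least closely related of the three.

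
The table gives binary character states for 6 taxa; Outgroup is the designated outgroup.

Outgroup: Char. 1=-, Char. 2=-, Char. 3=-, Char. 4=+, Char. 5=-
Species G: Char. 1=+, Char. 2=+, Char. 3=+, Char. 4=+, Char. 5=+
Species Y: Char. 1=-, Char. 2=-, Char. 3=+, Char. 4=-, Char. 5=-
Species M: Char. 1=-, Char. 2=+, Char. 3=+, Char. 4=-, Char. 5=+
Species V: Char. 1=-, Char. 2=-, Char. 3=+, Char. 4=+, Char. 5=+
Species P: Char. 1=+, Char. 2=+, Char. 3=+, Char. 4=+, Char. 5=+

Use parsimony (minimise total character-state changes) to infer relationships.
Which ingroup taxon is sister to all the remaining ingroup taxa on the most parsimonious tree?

Character polarity is set by the outgroup: the derived state is whichever differs from the outgroup's state, so for Char. 4 the derived state is '-', and for the remaining characters it is '+'.
Char. 1: derived state '+' in Species G and Species P only — synapomorphy for {Species G, Species P}.
Char. 2: derived state '+' in Species G, Species M, and Species P only — synapomorphy for {Species G, Species M, Species P}.
All ingroup taxa share the derived state '+' for Char. 3; it defines the ingroup but does not resolve relationships within it.
Char. 4 groups Species M and Species Y, which is incompatible with the clades supported by the remaining characters; treating it as convergent (homoplasy) costs fewer steps than any alternative tree.
Char. 5: derived state '+' in Species G, Species M, Species P, and Species V only — synapomorphy for {Species G, Species M, Species P, Species V}.
Most parsimonious ingroup topology: ((((Species G,Species P),Species M),Species V),Species Y).
Species Y is sister to the clade containing all other ingroup taxa, so it is the earliest-diverging (most basal) ingroup lineage.

Species Y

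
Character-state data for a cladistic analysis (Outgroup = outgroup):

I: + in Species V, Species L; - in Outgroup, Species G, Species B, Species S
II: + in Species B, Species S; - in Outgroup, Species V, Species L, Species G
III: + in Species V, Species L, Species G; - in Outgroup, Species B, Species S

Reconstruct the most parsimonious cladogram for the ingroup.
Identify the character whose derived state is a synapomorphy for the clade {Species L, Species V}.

The outgroup has state '-' for every character, so '+' is the derived state throughout.
Only Species L and Species V show the derived state '+' for I, supporting them as a clade.
II: derived state '+' in Species B and Species S only — synapomorphy for {Species B, Species S}.
III: derived state '+' in Species G, Species L, and Species V only — synapomorphy for {Species G, Species L, Species V}.
Most parsimonious ingroup topology: (((Species V,Species L),Species G),(Species B,Species S)).
The clade {Species L, Species V} is supported by I: its derived state '+' occurs in exactly those taxa and in no other taxon (including the outgroup).

I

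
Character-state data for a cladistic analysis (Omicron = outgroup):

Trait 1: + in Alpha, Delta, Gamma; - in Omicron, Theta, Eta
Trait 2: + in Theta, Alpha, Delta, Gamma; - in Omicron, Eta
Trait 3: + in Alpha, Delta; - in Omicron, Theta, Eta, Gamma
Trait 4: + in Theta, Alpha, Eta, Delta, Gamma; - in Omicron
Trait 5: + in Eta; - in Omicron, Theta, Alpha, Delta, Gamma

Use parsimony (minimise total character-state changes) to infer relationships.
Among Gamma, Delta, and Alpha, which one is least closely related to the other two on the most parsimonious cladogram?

Gamma

The outgroup has state '-' for every character, so '+' is the derived state throughout.
Trait 1: derived state '+' in Alpha, Delta, and Gamma only — synapomorphy for {Alpha, Delta, Gamma}.
Trait 2: derived state '+' in Alpha, Delta, Gamma, and Theta only — synapomorphy for {Alpha, Delta, Gamma, Theta}.
Trait 3 (derived state '+') is shared by Alpha and Delta — a synapomorphy uniting that clade.
All ingroup taxa share the derived state '+' for Trait 4; it defines the ingroup but does not resolve relationships within it.
Trait 5: derived state '+' in Eta only — an autapomorphy, so it tells us nothing about relationships among taxa.
Most parsimonious ingroup topology: ((Theta,((Alpha,Delta),Gamma)),Eta).
Alpha and Delta share a more recent common ancestor with each other than either does with Gamma, so Gamma is the least closely related of the three.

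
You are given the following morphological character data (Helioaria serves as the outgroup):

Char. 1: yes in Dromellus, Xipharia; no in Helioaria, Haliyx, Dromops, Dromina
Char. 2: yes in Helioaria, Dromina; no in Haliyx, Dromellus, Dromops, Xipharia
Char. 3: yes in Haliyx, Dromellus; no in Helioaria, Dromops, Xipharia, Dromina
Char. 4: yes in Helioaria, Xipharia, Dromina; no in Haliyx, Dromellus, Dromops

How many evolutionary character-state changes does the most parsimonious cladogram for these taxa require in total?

Character polarity is set by the outgroup: the derived state is whichever differs from the outgroup's state, so for Char. 2, Char. 4 the derived state is 'no', and for the remaining characters it is 'yes'.
Char. 1 groups Dromellus and Xipharia, which is incompatible with the clades supported by the remaining characters; treating it as convergent (homoplasy) costs fewer steps than any alternative tree.
Char. 2 (derived state 'no') is shared by Dromellus, Dromops, Haliyx, and Xipharia — a synapomorphy uniting that clade.
Char. 3: derived state 'yes' in Dromellus and Haliyx only — synapomorphy for {Dromellus, Haliyx}.
Char. 4: derived state 'no' in Dromellus, Dromops, and Haliyx only — synapomorphy for {Dromellus, Dromops, Haliyx}.
Most parsimonious ingroup topology: ((((Haliyx,Dromellus),Dromops),Xipharia),Dromina).
Changes per character on this tree: Char. 1: 2; Char. 2: 1; Char. 3: 1; Char. 4: 1.
Total = 5.

5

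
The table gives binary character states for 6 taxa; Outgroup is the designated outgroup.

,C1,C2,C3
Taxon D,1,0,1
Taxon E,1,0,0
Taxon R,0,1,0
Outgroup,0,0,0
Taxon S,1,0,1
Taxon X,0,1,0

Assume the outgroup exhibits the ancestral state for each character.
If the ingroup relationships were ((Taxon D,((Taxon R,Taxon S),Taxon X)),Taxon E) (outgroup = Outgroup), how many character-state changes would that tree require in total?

7

Map each character onto ((Taxon D,((Taxon R,Taxon S),Taxon X)),Taxon E) (rooted by Outgroup) and count the minimum state changes it requires (Fitch parsimony):
C1: 3; C2: 2; C3: 2.
Total tree length = 7.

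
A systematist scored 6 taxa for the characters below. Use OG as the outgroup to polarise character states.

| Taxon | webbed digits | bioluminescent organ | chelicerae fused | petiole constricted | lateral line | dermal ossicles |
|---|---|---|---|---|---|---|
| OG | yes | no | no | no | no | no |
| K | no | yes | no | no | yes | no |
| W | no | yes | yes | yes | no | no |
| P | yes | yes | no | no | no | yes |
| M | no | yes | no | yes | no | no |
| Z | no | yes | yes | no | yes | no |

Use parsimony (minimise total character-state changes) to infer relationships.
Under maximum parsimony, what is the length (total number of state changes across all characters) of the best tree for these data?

Character polarity is set by the outgroup: the derived state is whichever differs from the outgroup's state, so for webbed digits the derived state is 'no', and for the remaining characters it is 'yes'.
Only K, M, W, and Z show the derived state 'no' for webbed digits, supporting them as a clade.
bioluminescent organ (derived state 'yes') is shared by all ingroup taxa — unites the whole ingroup.
chelicerae fused groups W and Z, which is incompatible with the clades supported by the remaining characters; treating it as convergent (homoplasy) costs fewer steps than any alternative tree.
petiole constricted: derived state 'yes' in M and W only — synapomorphy for {M, W}.
Only K and Z show the derived state 'yes' for lateral line, supporting them as a clade.
dermal ossicles: derived state 'yes' in P only — an autapomorphy, so it tells us nothing about relationships among taxa.
Most parsimonious ingroup topology: (((K,Z),(W,M)),P).
Changes per character on this tree: webbed digits: 1; bioluminescent organ: 1; chelicerae fused: 2; petiole constricted: 1; lateral line: 1; dermal ossicles: 1.
Total = 7.

7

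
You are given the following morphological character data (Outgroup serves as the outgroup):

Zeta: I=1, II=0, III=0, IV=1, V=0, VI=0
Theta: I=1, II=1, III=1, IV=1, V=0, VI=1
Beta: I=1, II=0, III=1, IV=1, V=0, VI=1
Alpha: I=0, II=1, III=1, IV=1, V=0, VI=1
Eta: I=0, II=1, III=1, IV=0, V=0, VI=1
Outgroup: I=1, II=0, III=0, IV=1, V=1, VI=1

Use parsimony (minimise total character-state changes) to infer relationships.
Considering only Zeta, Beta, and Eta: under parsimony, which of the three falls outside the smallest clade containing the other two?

Character polarity is set by the outgroup: the derived state is whichever differs from the outgroup's state, so for I, IV, V, VI the derived state is '0', and for the remaining characters it is '1'.
Only Alpha and Eta show the derived state '0' for I, supporting them as a clade.
II: derived state '1' in Alpha, Eta, and Theta only — synapomorphy for {Alpha, Eta, Theta}.
III: derived state '1' in Alpha, Beta, Eta, and Theta only — synapomorphy for {Alpha, Beta, Eta, Theta}.
IV: derived state '0' in Eta only — an autapomorphy, so it tells us nothing about relationships among taxa.
V (derived state '0') is shared by all ingroup taxa — unites the whole ingroup.
VI (derived state '0') is unique to Zeta (autapomorphy; uninformative for grouping).
Most parsimonious ingroup topology: ((Beta,(Theta,(Alpha,Eta))),Zeta).
Eta and Beta share a more recent common ancestor with each other than either does with Zeta, so Zeta is the least closely related of the three.

Zeta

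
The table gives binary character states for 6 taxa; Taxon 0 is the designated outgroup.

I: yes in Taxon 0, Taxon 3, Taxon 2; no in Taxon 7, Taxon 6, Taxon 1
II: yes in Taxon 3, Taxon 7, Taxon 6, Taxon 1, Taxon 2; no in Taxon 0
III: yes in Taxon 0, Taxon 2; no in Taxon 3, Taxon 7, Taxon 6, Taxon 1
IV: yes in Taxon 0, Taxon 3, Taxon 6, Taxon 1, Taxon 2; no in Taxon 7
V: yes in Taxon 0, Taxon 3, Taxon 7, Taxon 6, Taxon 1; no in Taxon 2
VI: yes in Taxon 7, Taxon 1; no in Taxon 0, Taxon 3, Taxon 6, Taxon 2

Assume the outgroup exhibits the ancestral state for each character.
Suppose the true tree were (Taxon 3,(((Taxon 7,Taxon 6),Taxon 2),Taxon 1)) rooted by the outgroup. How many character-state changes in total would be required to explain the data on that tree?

Map each character onto (Taxon 3,(((Taxon 7,Taxon 6),Taxon 2),Taxon 1)) (rooted by Taxon 0) and count the minimum state changes it requires (Fitch parsimony):
I: 2; II: 1; III: 2; IV: 1; V: 1; VI: 2.
Total tree length = 9.

9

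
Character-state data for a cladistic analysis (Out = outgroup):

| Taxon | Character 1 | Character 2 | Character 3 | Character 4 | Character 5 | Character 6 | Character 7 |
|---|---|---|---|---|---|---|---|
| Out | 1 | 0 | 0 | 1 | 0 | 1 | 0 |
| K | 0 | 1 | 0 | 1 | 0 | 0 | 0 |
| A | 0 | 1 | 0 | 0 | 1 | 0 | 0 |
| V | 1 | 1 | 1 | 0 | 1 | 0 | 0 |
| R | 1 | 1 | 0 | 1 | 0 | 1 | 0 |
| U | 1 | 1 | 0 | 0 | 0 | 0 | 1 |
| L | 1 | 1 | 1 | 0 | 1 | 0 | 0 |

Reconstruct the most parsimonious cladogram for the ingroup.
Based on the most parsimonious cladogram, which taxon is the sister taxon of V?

L

Character polarity is set by the outgroup: the derived state is whichever differs from the outgroup's state, so for Character 1, Character 4, Character 6 the derived state is '0', and for the remaining characters it is '1'.
Character 1 groups A and K, which is incompatible with the clades supported by the remaining characters; treating it as convergent (homoplasy) costs fewer steps than any alternative tree.
Character 2 (derived state '1') is shared by all ingroup taxa — unites the whole ingroup.
Character 3: derived state '1' in L and V only — synapomorphy for {L, V}.
Character 4: derived state '0' in A, L, U, and V only — synapomorphy for {A, L, U, V}.
Character 5 (derived state '1') is shared by A, L, and V — a synapomorphy uniting that clade.
Character 6 (derived state '0') is shared by A, K, L, U, and V — a synapomorphy uniting that clade.
Character 7: derived state '1' in U only — an autapomorphy, so it tells us nothing about relationships among taxa.
Most parsimonious ingroup topology: ((K,((A,(V,L)),U)),R).
V and L form a cherry on this tree, so they are sister taxa.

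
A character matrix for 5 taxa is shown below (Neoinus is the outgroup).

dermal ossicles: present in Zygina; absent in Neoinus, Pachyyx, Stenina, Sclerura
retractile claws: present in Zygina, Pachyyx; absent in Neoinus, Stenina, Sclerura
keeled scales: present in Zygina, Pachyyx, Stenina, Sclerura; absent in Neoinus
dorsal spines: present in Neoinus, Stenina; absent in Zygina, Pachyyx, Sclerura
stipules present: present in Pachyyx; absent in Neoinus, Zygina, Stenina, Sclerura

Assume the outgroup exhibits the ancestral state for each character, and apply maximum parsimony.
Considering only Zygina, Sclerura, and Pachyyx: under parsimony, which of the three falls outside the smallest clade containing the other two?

Sclerura

Character polarity is set by the outgroup: the derived state is whichever differs from the outgroup's state, so for dorsal spines the derived state is 'absent', and for the remaining characters it is 'present'.
dermal ossicles: derived state 'present' in Zygina only — an autapomorphy, so it tells us nothing about relationships among taxa.
Only Pachyyx and Zygina show the derived state 'present' for retractile claws, supporting them as a clade.
keeled scales (derived state 'present') is shared by all ingroup taxa — unites the whole ingroup.
Only Pachyyx, Sclerura, and Zygina show the derived state 'absent' for dorsal spines, supporting them as a clade.
stipules present: derived state 'present' in Pachyyx only — an autapomorphy, so it tells us nothing about relationships among taxa.
Most parsimonious ingroup topology: (((Zygina,Pachyyx),Sclerura),Stenina).
Zygina and Pachyyx share a more recent common ancestor with each other than either does with Sclerura, so Sclerura is the least closely related of the three.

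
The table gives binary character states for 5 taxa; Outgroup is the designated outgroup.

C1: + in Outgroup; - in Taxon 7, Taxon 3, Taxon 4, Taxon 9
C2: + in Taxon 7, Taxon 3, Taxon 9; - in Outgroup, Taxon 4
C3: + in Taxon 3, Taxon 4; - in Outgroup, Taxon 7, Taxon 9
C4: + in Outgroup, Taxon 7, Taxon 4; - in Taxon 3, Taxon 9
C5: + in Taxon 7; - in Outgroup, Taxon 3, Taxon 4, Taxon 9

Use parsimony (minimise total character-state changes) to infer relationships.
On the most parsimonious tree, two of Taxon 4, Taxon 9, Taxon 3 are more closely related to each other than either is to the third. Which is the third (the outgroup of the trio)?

Taxon 4

Character polarity is set by the outgroup: the derived state is whichever differs from the outgroup's state, so for C1, C4 the derived state is '-', and for the remaining characters it is '+'.
C1 (derived state '-') is shared by all ingroup taxa — unites the whole ingroup.
C2 (derived state '+') is shared by Taxon 3, Taxon 7, and Taxon 9 — a synapomorphy uniting that clade.
C3 (state '+') occurs in Taxon 3 and Taxon 4 but conflicts with the nesting implied by the other characters — most parsimoniously interpreted as homoplasy.
C4: derived state '-' in Taxon 3 and Taxon 9 only — synapomorphy for {Taxon 3, Taxon 9}.
C5 (derived state '+') is unique to Taxon 7 (autapomorphy; uninformative for grouping).
Most parsimonious ingroup topology: ((Taxon 7,(Taxon 3,Taxon 9)),Taxon 4).
Taxon 3 and Taxon 9 share a more recent common ancestor with each other than either does with Taxon 4, so Taxon 4 is the least closely related of the three.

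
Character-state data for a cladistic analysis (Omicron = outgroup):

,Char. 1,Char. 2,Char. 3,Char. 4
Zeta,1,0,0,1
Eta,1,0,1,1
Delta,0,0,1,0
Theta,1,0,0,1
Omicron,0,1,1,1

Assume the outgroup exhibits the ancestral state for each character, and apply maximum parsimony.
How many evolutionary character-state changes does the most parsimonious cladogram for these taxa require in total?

Character polarity is set by the outgroup: the derived state is whichever differs from the outgroup's state, so for Char. 2, Char. 3, Char. 4 the derived state is '0', and for the remaining characters it is '1'.
Char. 1: derived state '1' in Eta, Theta, and Zeta only — synapomorphy for {Eta, Theta, Zeta}.
Char. 2 (derived state '0') is shared by all ingroup taxa — unites the whole ingroup.
Char. 3: derived state '0' in Theta and Zeta only — synapomorphy for {Theta, Zeta}.
Char. 4: derived state '0' in Delta only — an autapomorphy, so it tells us nothing about relationships among taxa.
Most parsimonious ingroup topology: (((Zeta,Theta),Eta),Delta).
Changes per character on this tree: Char. 1: 1; Char. 2: 1; Char. 3: 1; Char. 4: 1.
Total = 4.

4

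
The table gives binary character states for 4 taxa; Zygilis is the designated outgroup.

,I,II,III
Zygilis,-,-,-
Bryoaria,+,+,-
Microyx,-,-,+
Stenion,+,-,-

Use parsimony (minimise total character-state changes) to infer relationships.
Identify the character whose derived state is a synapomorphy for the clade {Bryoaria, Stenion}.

The outgroup has state '-' for every character, so '+' is the derived state throughout.
I (derived state '+') is shared by Bryoaria and Stenion — a synapomorphy uniting that clade.
II: derived state '+' in Bryoaria only — an autapomorphy, so it tells us nothing about relationships among taxa.
III (derived state '+') is unique to Microyx (autapomorphy; uninformative for grouping).
Most parsimonious ingroup topology: ((Bryoaria,Stenion),Microyx).
The clade {Bryoaria, Stenion} is supported by I: its derived state '+' occurs in exactly those taxa and in no other taxon (including the outgroup).

I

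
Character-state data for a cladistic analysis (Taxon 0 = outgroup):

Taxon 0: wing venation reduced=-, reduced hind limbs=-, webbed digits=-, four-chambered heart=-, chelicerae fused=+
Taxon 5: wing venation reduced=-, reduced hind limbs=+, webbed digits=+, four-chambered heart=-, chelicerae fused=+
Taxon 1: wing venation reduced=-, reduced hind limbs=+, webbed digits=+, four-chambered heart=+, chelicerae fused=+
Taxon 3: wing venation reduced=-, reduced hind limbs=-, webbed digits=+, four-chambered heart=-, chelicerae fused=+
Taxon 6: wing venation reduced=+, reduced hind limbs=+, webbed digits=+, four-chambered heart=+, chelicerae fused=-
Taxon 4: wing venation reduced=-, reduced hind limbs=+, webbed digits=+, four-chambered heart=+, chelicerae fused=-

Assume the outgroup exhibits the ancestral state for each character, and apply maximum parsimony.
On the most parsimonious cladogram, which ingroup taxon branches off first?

Character polarity is set by the outgroup: the derived state is whichever differs from the outgroup's state, so for chelicerae fused the derived state is '-', and for the remaining characters it is '+'.
wing venation reduced (derived state '+') is unique to Taxon 6 (autapomorphy; uninformative for grouping).
reduced hind limbs (derived state '+') is shared by Taxon 1, Taxon 4, Taxon 5, and Taxon 6 — a synapomorphy uniting that clade.
webbed digits (derived state '+') is shared by all ingroup taxa — unites the whole ingroup.
four-chambered heart: derived state '+' in Taxon 1, Taxon 4, and Taxon 6 only — synapomorphy for {Taxon 1, Taxon 4, Taxon 6}.
chelicerae fused: derived state '-' in Taxon 4 and Taxon 6 only — synapomorphy for {Taxon 4, Taxon 6}.
Most parsimonious ingroup topology: ((Taxon 5,(Taxon 1,(Taxon 6,Taxon 4))),Taxon 3).
Taxon 3 is sister to the clade containing all other ingroup taxa, so it is the earliest-diverging (most basal) ingroup lineage.

Taxon 3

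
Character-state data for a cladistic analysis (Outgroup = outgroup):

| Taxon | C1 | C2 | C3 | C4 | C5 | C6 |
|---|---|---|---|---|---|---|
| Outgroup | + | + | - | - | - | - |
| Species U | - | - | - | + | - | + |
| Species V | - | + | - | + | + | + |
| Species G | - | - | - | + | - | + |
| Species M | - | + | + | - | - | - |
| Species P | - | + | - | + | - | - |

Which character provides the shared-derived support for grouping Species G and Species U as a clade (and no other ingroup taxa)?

Character polarity is set by the outgroup: the derived state is whichever differs from the outgroup's state, so for C1, C2 the derived state is '-', and for the remaining characters it is '+'.
C1 (derived state '-') is shared by all ingroup taxa — unites the whole ingroup.
C2: derived state '-' in Species G and Species U only — synapomorphy for {Species G, Species U}.
C3: derived state '+' in Species M only — an autapomorphy, so it tells us nothing about relationships among taxa.
C4 (derived state '+') is shared by Species G, Species P, Species U, and Species V — a synapomorphy uniting that clade.
C5 (derived state '+') is unique to Species V (autapomorphy; uninformative for grouping).
Only Species G, Species U, and Species V show the derived state '+' for C6, supporting them as a clade.
Most parsimonious ingroup topology: ((((Species U,Species G),Species V),Species P),Species M).
The clade {Species G, Species U} is supported by C2: its derived state '-' occurs in exactly those taxa and in no other taxon (including the outgroup).

C2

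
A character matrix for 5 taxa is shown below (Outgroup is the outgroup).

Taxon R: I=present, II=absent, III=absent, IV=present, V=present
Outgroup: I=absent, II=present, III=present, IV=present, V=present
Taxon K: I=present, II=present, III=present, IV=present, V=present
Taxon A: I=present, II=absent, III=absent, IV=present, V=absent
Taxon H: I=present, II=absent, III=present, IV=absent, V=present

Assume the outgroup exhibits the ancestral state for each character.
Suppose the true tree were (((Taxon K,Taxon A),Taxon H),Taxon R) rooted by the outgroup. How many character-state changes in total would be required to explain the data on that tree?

7

Map each character onto (((Taxon K,Taxon A),Taxon H),Taxon R) (rooted by Outgroup) and count the minimum state changes it requires (Fitch parsimony):
I: 1; II: 2; III: 2; IV: 1; V: 1.
Total tree length = 7.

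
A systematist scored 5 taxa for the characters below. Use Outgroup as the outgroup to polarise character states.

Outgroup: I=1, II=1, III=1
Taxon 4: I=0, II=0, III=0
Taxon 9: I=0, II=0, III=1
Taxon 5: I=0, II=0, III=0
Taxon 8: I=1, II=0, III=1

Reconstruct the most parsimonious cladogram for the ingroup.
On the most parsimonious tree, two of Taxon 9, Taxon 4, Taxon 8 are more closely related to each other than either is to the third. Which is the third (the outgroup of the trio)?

The outgroup has state '1' for every character, so '0' is the derived state throughout.
I: derived state '0' in Taxon 4, Taxon 5, and Taxon 9 only — synapomorphy for {Taxon 4, Taxon 5, Taxon 9}.
All ingroup taxa share the derived state '0' for II; it defines the ingroup but does not resolve relationships within it.
Only Taxon 4 and Taxon 5 show the derived state '0' for III, supporting them as a clade.
Most parsimonious ingroup topology: (((Taxon 4,Taxon 5),Taxon 9),Taxon 8).
Taxon 9 and Taxon 4 share a more recent common ancestor with each other than either does with Taxon 8, so Taxon 8 is the least closely related of the three.

Taxon 8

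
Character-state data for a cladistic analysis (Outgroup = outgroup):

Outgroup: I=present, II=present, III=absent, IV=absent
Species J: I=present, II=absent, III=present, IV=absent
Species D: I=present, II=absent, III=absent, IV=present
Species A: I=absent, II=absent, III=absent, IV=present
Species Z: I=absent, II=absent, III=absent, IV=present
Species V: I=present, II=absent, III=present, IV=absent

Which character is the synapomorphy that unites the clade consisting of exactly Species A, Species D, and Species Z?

Character polarity is set by the outgroup: the derived state is whichever differs from the outgroup's state, so for I, II the derived state is 'absent', and for the remaining characters it is 'present'.
Only Species A and Species Z show the derived state 'absent' for I, supporting them as a clade.
II (derived state 'absent') is shared by all ingroup taxa — unites the whole ingroup.
Only Species J and Species V show the derived state 'present' for III, supporting them as a clade.
IV (derived state 'present') is shared by Species A, Species D, and Species Z — a synapomorphy uniting that clade.
Most parsimonious ingroup topology: ((Species J,Species V),(Species D,(Species A,Species Z))).
The clade {Species A, Species D, Species Z} is supported by IV: its derived state 'present' occurs in exactly those taxa and in no other taxon (including the outgroup).

IV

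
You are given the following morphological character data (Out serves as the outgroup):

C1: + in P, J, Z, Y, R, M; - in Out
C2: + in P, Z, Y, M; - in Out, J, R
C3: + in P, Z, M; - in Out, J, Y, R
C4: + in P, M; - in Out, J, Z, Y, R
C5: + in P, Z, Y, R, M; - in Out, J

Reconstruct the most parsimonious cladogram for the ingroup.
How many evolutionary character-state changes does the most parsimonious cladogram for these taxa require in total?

5

The outgroup has state '-' for every character, so '+' is the derived state throughout.
All ingroup taxa share the derived state '+' for C1; it defines the ingroup but does not resolve relationships within it.
Only M, P, Y, and Z show the derived state '+' for C2, supporting them as a clade.
Only M, P, and Z show the derived state '+' for C3, supporting them as a clade.
Only M and P show the derived state '+' for C4, supporting them as a clade.
C5 (derived state '+') is shared by M, P, R, Y, and Z — a synapomorphy uniting that clade.
Most parsimonious ingroup topology: (((((P,M),Z),Y),R),J).
Changes per character on this tree: C1: 1; C2: 1; C3: 1; C4: 1; C5: 1.
Total = 5.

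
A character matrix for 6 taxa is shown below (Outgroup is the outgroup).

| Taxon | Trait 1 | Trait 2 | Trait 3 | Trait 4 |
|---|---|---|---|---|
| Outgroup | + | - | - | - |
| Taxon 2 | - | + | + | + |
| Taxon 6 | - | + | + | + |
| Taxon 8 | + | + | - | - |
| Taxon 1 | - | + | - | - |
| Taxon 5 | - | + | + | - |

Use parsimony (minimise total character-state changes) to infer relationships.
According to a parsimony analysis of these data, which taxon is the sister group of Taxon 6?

Taxon 2

Character polarity is set by the outgroup: the derived state is whichever differs from the outgroup's state, so for Trait 1 the derived state is '-', and for the remaining characters it is '+'.
Only Taxon 1, Taxon 2, Taxon 5, and Taxon 6 show the derived state '-' for Trait 1, supporting them as a clade.
Trait 2 (derived state '+') is shared by all ingroup taxa — unites the whole ingroup.
Trait 3 (derived state '+') is shared by Taxon 2, Taxon 5, and Taxon 6 — a synapomorphy uniting that clade.
Trait 4: derived state '+' in Taxon 2 and Taxon 6 only — synapomorphy for {Taxon 2, Taxon 6}.
Most parsimonious ingroup topology: ((((Taxon 2,Taxon 6),Taxon 5),Taxon 1),Taxon 8).
Taxon 6 and Taxon 2 form a cherry on this tree, so they are sister taxa.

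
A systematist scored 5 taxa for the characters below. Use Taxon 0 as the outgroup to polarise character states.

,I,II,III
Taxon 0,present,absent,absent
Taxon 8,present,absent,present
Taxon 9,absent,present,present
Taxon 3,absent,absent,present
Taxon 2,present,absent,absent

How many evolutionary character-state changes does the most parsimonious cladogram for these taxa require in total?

3

Character polarity is set by the outgroup: the derived state is whichever differs from the outgroup's state, so for I the derived state is 'absent', and for the remaining characters it is 'present'.
I: derived state 'absent' in Taxon 3 and Taxon 9 only — synapomorphy for {Taxon 3, Taxon 9}.
II: derived state 'present' in Taxon 9 only — an autapomorphy, so it tells us nothing about relationships among taxa.
III: derived state 'present' in Taxon 3, Taxon 8, and Taxon 9 only — synapomorphy for {Taxon 3, Taxon 8, Taxon 9}.
Most parsimonious ingroup topology: (((Taxon 3,Taxon 9),Taxon 8),Taxon 2).
Changes per character on this tree: I: 1; II: 1; III: 1.
Total = 3.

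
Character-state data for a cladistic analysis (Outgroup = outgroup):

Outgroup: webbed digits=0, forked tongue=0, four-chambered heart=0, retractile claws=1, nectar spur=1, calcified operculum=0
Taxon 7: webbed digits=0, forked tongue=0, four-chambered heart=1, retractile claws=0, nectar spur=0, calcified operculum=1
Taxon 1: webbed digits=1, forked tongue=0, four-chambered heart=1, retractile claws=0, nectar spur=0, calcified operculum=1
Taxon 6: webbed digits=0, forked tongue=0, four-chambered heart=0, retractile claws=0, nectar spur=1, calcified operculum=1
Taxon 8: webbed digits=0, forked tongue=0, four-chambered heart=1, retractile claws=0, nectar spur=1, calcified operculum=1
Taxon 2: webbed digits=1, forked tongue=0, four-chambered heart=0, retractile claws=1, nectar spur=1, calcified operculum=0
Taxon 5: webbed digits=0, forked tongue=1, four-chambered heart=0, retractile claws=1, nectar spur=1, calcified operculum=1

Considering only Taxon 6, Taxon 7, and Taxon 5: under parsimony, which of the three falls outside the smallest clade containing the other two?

Character polarity is set by the outgroup: the derived state is whichever differs from the outgroup's state, so for retractile claws, nectar spur the derived state is '0', and for the remaining characters it is '1'.
webbed digits (state '1') occurs in Taxon 1 and Taxon 2 but conflicts with the nesting implied by the other characters — most parsimoniously interpreted as homoplasy.
forked tongue (derived state '1') is unique to Taxon 5 (autapomorphy; uninformative for grouping).
Only Taxon 1, Taxon 7, and Taxon 8 show the derived state '1' for four-chambered heart, supporting them as a clade.
Only Taxon 1, Taxon 6, Taxon 7, and Taxon 8 show the derived state '0' for retractile claws, supporting them as a clade.
nectar spur: derived state '0' in Taxon 1 and Taxon 7 only — synapomorphy for {Taxon 1, Taxon 7}.
calcified operculum: derived state '1' in Taxon 1, Taxon 5, Taxon 6, Taxon 7, and Taxon 8 only — synapomorphy for {Taxon 1, Taxon 5, Taxon 6, Taxon 7, Taxon 8}.
Most parsimonious ingroup topology: (((((Taxon 7,Taxon 1),Taxon 8),Taxon 6),Taxon 5),Taxon 2).
Taxon 7 and Taxon 6 share a more recent common ancestor with each other than either does with Taxon 5, so Taxon 5 is the least closely related of the three.

Taxon 5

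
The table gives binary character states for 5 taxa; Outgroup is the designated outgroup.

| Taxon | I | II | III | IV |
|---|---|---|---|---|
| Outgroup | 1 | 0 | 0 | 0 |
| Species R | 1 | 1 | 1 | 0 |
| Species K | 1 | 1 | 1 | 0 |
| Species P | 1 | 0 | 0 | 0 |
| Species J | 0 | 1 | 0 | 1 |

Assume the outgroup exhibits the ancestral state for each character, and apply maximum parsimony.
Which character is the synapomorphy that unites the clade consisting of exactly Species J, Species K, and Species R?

Character polarity is set by the outgroup: the derived state is whichever differs from the outgroup's state, so for I the derived state is '0', and for the remaining characters it is '1'.
I (derived state '0') is unique to Species J (autapomorphy; uninformative for grouping).
II (derived state '1') is shared by Species J, Species K, and Species R — a synapomorphy uniting that clade.
III: derived state '1' in Species K and Species R only — synapomorphy for {Species K, Species R}.
IV (derived state '1') is unique to Species J (autapomorphy; uninformative for grouping).
Most parsimonious ingroup topology: (((Species R,Species K),Species J),Species P).
The clade {Species J, Species K, Species R} is supported by II: its derived state '1' occurs in exactly those taxa and in no other taxon (including the outgroup).

II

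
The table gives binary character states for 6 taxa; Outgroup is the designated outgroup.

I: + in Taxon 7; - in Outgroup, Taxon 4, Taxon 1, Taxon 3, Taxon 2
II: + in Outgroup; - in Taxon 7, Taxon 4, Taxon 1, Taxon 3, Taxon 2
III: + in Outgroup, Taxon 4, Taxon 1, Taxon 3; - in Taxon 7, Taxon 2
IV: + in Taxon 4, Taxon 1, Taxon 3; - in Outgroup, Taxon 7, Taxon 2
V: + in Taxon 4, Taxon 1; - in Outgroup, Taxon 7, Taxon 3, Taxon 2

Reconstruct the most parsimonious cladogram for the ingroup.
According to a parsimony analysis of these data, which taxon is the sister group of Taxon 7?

Taxon 2

Character polarity is set by the outgroup: the derived state is whichever differs from the outgroup's state, so for II, III the derived state is '-', and for the remaining characters it is '+'.
I: derived state '+' in Taxon 7 only — an autapomorphy, so it tells us nothing about relationships among taxa.
All ingroup taxa share the derived state '-' for II; it defines the ingroup but does not resolve relationships within it.
III (derived state '-') is shared by Taxon 2 and Taxon 7 — a synapomorphy uniting that clade.
Only Taxon 1, Taxon 3, and Taxon 4 show the derived state '+' for IV, supporting them as a clade.
V: derived state '+' in Taxon 1 and Taxon 4 only — synapomorphy for {Taxon 1, Taxon 4}.
Most parsimonious ingroup topology: ((Taxon 7,Taxon 2),((Taxon 4,Taxon 1),Taxon 3)).
Taxon 7 and Taxon 2 form a cherry on this tree, so they are sister taxa.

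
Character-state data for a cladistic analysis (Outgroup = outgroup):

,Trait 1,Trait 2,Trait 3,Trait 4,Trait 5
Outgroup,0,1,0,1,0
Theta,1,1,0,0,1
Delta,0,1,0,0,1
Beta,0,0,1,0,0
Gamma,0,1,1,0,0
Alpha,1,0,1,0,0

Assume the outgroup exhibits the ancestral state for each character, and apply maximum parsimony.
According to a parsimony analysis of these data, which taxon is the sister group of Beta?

Character polarity is set by the outgroup: the derived state is whichever differs from the outgroup's state, so for Trait 2, Trait 4 the derived state is '0', and for the remaining characters it is '1'.
Trait 1 groups Alpha and Theta, which is incompatible with the clades supported by the remaining characters; treating it as convergent (homoplasy) costs fewer steps than any alternative tree.
Only Alpha and Beta show the derived state '0' for Trait 2, supporting them as a clade.
Trait 3 (derived state '1') is shared by Alpha, Beta, and Gamma — a synapomorphy uniting that clade.
Trait 4 (derived state '0') is shared by all ingroup taxa — unites the whole ingroup.
Trait 5: derived state '1' in Delta and Theta only — synapomorphy for {Delta, Theta}.
Most parsimonious ingroup topology: ((Theta,Delta),((Beta,Alpha),Gamma)).
Beta and Alpha form a cherry on this tree, so they are sister taxa.

Alpha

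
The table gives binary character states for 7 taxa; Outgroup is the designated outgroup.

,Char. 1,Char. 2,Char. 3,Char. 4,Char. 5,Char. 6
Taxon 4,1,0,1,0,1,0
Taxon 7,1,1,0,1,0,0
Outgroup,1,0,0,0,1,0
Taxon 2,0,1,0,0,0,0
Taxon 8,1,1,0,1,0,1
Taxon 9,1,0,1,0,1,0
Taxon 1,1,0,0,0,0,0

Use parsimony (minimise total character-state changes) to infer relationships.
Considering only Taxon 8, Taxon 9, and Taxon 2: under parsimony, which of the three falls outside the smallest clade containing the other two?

Character polarity is set by the outgroup: the derived state is whichever differs from the outgroup's state, so for Char. 1, Char. 5 the derived state is '0', and for the remaining characters it is '1'.
Char. 1: derived state '0' in Taxon 2 only — an autapomorphy, so it tells us nothing about relationships among taxa.
Only Taxon 2, Taxon 7, and Taxon 8 show the derived state '1' for Char. 2, supporting them as a clade.
Char. 3 (derived state '1') is shared by Taxon 4 and Taxon 9 — a synapomorphy uniting that clade.
Char. 4 (derived state '1') is shared by Taxon 7 and Taxon 8 — a synapomorphy uniting that clade.
Char. 5: derived state '0' in Taxon 1, Taxon 2, Taxon 7, and Taxon 8 only — synapomorphy for {Taxon 1, Taxon 2, Taxon 7, Taxon 8}.
Char. 6: derived state '1' in Taxon 8 only — an autapomorphy, so it tells us nothing about relationships among taxa.
Most parsimonious ingroup topology: ((((Taxon 7,Taxon 8),Taxon 2),Taxon 1),(Taxon 9,Taxon 4)).
Taxon 8 and Taxon 2 share a more recent common ancestor with each other than either does with Taxon 9, so Taxon 9 is the least closely related of the three.

Taxon 9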